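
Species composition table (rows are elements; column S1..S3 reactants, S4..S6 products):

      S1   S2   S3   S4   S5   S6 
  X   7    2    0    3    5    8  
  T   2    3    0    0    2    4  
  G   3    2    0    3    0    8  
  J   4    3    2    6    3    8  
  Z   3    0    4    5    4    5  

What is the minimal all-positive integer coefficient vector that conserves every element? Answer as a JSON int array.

Coefficients: [5, 2, 4, 1, 4, 2]

X: 5·7+2·2+4·0 = 39 | 1·3+4·5+2·8 = 39
T: 5·2+2·3+4·0 = 16 | 1·0+4·2+2·4 = 16
G: 5·3+2·2+4·0 = 19 | 1·3+4·0+2·8 = 19
J: 5·4+2·3+4·2 = 34 | 1·6+4·3+2·8 = 34
Z: 5·3+2·0+4·4 = 31 | 1·5+4·4+2·5 = 31
gcd(5,2,4,1,4,2) = 1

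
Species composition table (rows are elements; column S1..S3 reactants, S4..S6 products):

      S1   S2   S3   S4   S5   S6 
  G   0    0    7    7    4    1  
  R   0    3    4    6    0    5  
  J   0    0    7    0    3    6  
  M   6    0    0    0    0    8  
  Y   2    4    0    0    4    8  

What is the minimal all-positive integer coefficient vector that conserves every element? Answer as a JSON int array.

G: 4·0+5·0+3·7 = 21 | 2·7+1·4+3·1 = 21
R: 4·0+5·3+3·4 = 27 | 2·6+1·0+3·5 = 27
J: 4·0+5·0+3·7 = 21 | 2·0+1·3+3·6 = 21
M: 4·6+5·0+3·0 = 24 | 2·0+1·0+3·8 = 24
Y: 4·2+5·4+3·0 = 28 | 2·0+1·4+3·8 = 28
gcd(4,5,3,2,1,3) = 1

Coefficients: [4, 5, 3, 2, 1, 3]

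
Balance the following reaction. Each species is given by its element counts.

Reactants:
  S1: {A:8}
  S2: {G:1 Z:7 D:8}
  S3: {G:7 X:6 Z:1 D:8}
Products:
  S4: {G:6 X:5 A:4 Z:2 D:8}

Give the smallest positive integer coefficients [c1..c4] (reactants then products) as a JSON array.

Coefficients: [3, 1, 5, 6]

G: 3·0+1·1+5·7 = 36 | 6·6 = 36
X: 3·0+1·0+5·6 = 30 | 6·5 = 30
A: 3·8+1·0+5·0 = 24 | 6·4 = 24
Z: 3·0+1·7+5·1 = 12 | 6·2 = 12
D: 3·0+1·8+5·8 = 48 | 6·8 = 48
gcd(3,1,5,6) = 1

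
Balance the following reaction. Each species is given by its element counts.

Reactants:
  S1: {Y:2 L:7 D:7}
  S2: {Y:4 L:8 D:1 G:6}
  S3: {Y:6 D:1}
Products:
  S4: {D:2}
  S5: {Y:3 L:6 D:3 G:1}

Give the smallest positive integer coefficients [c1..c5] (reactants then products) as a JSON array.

Y: 4·2+1·4+1·6 = 18 | 6·0+6·3 = 18
L: 4·7+1·8+1·0 = 36 | 6·0+6·6 = 36
D: 4·7+1·1+1·1 = 30 | 6·2+6·3 = 30
G: 4·0+1·6+1·0 = 6 | 6·0+6·1 = 6
gcd(4,1,1,6,6) = 1

Coefficients: [4, 1, 1, 6, 6]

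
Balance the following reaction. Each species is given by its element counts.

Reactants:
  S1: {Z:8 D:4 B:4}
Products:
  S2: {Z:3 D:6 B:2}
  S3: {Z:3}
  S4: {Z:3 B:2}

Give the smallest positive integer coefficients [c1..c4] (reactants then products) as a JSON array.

Z: 3·8 = 24 | 2·3+2·3+4·3 = 24
D: 3·4 = 12 | 2·6+2·0+4·0 = 12
B: 3·4 = 12 | 2·2+2·0+4·2 = 12
gcd(3,2,2,4) = 1

Coefficients: [3, 2, 2, 4]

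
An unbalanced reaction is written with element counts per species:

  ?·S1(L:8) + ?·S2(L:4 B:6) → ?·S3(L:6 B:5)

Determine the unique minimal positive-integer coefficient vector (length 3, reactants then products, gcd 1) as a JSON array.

L: 2·8+5·4 = 36 | 6·6 = 36
B: 2·0+5·6 = 30 | 6·5 = 30
gcd(2,5,6) = 1

Coefficients: [2, 5, 6]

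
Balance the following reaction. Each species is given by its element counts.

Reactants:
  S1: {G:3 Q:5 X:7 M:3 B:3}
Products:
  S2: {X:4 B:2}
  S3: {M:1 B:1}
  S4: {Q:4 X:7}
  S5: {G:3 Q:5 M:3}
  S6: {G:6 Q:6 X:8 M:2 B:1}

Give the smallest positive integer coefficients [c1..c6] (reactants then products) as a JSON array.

G: 5·3 = 15 | 5·0+4·0+1·0+3·3+1·6 = 15
Q: 5·5 = 25 | 5·0+4·0+1·4+3·5+1·6 = 25
X: 5·7 = 35 | 5·4+4·0+1·7+3·0+1·8 = 35
M: 5·3 = 15 | 5·0+4·1+1·0+3·3+1·2 = 15
B: 5·3 = 15 | 5·2+4·1+1·0+3·0+1·1 = 15
gcd(5,5,4,1,3,1) = 1

Coefficients: [5, 5, 4, 1, 3, 1]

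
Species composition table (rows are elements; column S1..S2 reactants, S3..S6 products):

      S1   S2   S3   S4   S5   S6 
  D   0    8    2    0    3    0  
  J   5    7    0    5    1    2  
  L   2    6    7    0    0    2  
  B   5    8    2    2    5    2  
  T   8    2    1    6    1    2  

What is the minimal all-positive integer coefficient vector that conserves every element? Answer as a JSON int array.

D: 6·0+2·8 = 16 | 2·2+6·0+4·3+5·0 = 16
J: 6·5+2·7 = 44 | 2·0+6·5+4·1+5·2 = 44
L: 6·2+2·6 = 24 | 2·7+6·0+4·0+5·2 = 24
B: 6·5+2·8 = 46 | 2·2+6·2+4·5+5·2 = 46
T: 6·8+2·2 = 52 | 2·1+6·6+4·1+5·2 = 52
gcd(6,2,2,6,4,5) = 1

Coefficients: [6, 2, 2, 6, 4, 5]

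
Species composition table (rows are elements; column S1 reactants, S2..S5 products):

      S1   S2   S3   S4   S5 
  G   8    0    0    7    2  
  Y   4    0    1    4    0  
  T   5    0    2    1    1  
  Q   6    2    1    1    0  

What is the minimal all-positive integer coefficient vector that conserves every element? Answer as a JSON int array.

Coefficients: [3, 6, 4, 2, 5]

G: 3·8 = 24 | 6·0+4·0+2·7+5·2 = 24
Y: 3·4 = 12 | 6·0+4·1+2·4+5·0 = 12
T: 3·5 = 15 | 6·0+4·2+2·1+5·1 = 15
Q: 3·6 = 18 | 6·2+4·1+2·1+5·0 = 18
gcd(3,6,4,2,5) = 1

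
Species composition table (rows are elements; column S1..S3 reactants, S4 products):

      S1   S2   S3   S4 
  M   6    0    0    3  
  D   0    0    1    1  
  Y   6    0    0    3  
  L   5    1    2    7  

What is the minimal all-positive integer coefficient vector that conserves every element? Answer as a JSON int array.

M: 1·6+5·0+2·0 = 6 | 2·3 = 6
D: 1·0+5·0+2·1 = 2 | 2·1 = 2
Y: 1·6+5·0+2·0 = 6 | 2·3 = 6
L: 1·5+5·1+2·2 = 14 | 2·7 = 14
gcd(1,5,2,2) = 1

Coefficients: [1, 5, 2, 2]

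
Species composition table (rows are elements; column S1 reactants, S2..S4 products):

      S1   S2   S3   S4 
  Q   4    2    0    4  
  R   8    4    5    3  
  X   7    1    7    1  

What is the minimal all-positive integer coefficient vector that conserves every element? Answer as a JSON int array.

Coefficients: [6, 2, 5, 5]

Q: 6·4 = 24 | 2·2+5·0+5·4 = 24
R: 6·8 = 48 | 2·4+5·5+5·3 = 48
X: 6·7 = 42 | 2·1+5·7+5·1 = 42
gcd(6,2,5,5) = 1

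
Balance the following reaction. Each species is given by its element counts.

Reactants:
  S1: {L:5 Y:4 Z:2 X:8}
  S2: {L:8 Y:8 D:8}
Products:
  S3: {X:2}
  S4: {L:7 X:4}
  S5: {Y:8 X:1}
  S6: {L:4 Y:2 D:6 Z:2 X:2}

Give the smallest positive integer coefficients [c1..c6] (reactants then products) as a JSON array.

Coefficients: [4, 3, 2, 4, 4, 4]

L: 4·5+3·8 = 44 | 2·0+4·7+4·0+4·4 = 44
Y: 4·4+3·8 = 40 | 2·0+4·0+4·8+4·2 = 40
D: 4·0+3·8 = 24 | 2·0+4·0+4·0+4·6 = 24
Z: 4·2+3·0 = 8 | 2·0+4·0+4·0+4·2 = 8
X: 4·8+3·0 = 32 | 2·2+4·4+4·1+4·2 = 32
gcd(4,3,2,4,4,4) = 1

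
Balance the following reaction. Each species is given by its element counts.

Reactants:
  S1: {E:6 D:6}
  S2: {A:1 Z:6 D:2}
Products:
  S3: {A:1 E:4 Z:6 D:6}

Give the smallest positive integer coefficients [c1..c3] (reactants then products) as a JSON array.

A: 2·0+3·1 = 3 | 3·1 = 3
E: 2·6+3·0 = 12 | 3·4 = 12
Z: 2·0+3·6 = 18 | 3·6 = 18
D: 2·6+3·2 = 18 | 3·6 = 18
gcd(2,3,3) = 1

Coefficients: [2, 3, 3]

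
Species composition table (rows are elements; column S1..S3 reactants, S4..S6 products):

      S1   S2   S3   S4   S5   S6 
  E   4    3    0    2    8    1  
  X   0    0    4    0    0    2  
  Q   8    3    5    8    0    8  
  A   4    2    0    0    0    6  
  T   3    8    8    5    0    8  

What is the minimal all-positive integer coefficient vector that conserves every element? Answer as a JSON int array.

E: 5·4+2·3+2·0 = 26 | 3·2+2·8+4·1 = 26
X: 5·0+2·0+2·4 = 8 | 3·0+2·0+4·2 = 8
Q: 5·8+2·3+2·5 = 56 | 3·8+2·0+4·8 = 56
A: 5·4+2·2+2·0 = 24 | 3·0+2·0+4·6 = 24
T: 5·3+2·8+2·8 = 47 | 3·5+2·0+4·8 = 47
gcd(5,2,2,3,2,4) = 1

Coefficients: [5, 2, 2, 3, 2, 4]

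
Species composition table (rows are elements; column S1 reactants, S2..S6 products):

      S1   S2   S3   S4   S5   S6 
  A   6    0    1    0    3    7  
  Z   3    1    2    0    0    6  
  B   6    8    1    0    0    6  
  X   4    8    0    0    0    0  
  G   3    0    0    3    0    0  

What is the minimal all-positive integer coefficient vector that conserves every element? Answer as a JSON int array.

A: 4·6 = 24 | 2·0+2·1+4·0+5·3+1·7 = 24
Z: 4·3 = 12 | 2·1+2·2+4·0+5·0+1·6 = 12
B: 4·6 = 24 | 2·8+2·1+4·0+5·0+1·6 = 24
X: 4·4 = 16 | 2·8+2·0+4·0+5·0+1·0 = 16
G: 4·3 = 12 | 2·0+2·0+4·3+5·0+1·0 = 12
gcd(4,2,2,4,5,1) = 1

Coefficients: [4, 2, 2, 4, 5, 1]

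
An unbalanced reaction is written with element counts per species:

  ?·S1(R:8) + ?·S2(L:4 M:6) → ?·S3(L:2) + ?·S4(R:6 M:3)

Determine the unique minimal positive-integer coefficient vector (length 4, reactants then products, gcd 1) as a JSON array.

R: 3·8+2·0 = 24 | 4·0+4·6 = 24
L: 3·0+2·4 = 8 | 4·2+4·0 = 8
M: 3·0+2·6 = 12 | 4·0+4·3 = 12
gcd(3,2,4,4) = 1

Coefficients: [3, 2, 4, 4]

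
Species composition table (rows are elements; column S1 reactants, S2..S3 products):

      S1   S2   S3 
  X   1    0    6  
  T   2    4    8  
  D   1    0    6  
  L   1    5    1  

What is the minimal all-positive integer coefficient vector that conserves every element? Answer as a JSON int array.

Coefficients: [6, 1, 1]

X: 6·1 = 6 | 1·0+1·6 = 6
T: 6·2 = 12 | 1·4+1·8 = 12
D: 6·1 = 6 | 1·0+1·6 = 6
L: 6·1 = 6 | 1·5+1·1 = 6
gcd(6,1,1) = 1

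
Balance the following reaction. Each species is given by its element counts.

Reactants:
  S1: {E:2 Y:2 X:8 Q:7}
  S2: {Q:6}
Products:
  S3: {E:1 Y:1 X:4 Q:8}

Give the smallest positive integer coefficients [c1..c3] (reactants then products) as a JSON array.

Coefficients: [2, 3, 4]

E: 2·2+3·0 = 4 | 4·1 = 4
Y: 2·2+3·0 = 4 | 4·1 = 4
X: 2·8+3·0 = 16 | 4·4 = 16
Q: 2·7+3·6 = 32 | 4·8 = 32
gcd(2,3,4) = 1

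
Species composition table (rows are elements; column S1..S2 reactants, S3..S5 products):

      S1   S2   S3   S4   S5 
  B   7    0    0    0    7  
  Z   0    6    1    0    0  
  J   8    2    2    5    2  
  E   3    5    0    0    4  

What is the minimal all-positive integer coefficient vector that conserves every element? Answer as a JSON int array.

B: 5·7+1·0 = 35 | 6·0+4·0+5·7 = 35
Z: 5·0+1·6 = 6 | 6·1+4·0+5·0 = 6
J: 5·8+1·2 = 42 | 6·2+4·5+5·2 = 42
E: 5·3+1·5 = 20 | 6·0+4·0+5·4 = 20
gcd(5,1,6,4,5) = 1

Coefficients: [5, 1, 6, 4, 5]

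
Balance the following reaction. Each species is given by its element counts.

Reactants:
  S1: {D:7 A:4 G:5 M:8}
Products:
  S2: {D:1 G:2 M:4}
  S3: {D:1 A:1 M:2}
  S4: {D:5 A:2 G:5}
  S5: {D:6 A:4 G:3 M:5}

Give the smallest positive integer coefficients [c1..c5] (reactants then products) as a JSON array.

Coefficients: [5, 4, 2, 1, 4]

D: 5·7 = 35 | 4·1+2·1+1·5+4·6 = 35
A: 5·4 = 20 | 4·0+2·1+1·2+4·4 = 20
G: 5·5 = 25 | 4·2+2·0+1·5+4·3 = 25
M: 5·8 = 40 | 4·4+2·2+1·0+4·5 = 40
gcd(5,4,2,1,4) = 1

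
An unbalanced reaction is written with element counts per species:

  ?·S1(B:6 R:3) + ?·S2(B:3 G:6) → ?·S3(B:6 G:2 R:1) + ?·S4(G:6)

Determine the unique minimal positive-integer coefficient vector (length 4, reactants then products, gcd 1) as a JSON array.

B: 1·6+4·3 = 18 | 3·6+3·0 = 18
G: 1·0+4·6 = 24 | 3·2+3·6 = 24
R: 1·3+4·0 = 3 | 3·1+3·0 = 3
gcd(1,4,3,3) = 1

Coefficients: [1, 4, 3, 3]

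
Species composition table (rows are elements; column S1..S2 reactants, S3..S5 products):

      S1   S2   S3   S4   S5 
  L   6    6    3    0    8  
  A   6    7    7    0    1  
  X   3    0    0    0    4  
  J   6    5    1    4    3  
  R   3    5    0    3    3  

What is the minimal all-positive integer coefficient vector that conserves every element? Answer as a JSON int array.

Coefficients: [4, 3, 6, 6, 3]

L: 4·6+3·6 = 42 | 6·3+6·0+3·8 = 42
A: 4·6+3·7 = 45 | 6·7+6·0+3·1 = 45
X: 4·3+3·0 = 12 | 6·0+6·0+3·4 = 12
J: 4·6+3·5 = 39 | 6·1+6·4+3·3 = 39
R: 4·3+3·5 = 27 | 6·0+6·3+3·3 = 27
gcd(4,3,6,6,3) = 1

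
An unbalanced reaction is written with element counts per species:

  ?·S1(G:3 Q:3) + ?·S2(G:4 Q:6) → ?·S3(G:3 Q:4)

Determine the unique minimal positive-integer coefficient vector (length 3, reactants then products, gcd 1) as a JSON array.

G: 2·3+3·4 = 18 | 6·3 = 18
Q: 2·3+3·6 = 24 | 6·4 = 24
gcd(2,3,6) = 1

Coefficients: [2, 3, 6]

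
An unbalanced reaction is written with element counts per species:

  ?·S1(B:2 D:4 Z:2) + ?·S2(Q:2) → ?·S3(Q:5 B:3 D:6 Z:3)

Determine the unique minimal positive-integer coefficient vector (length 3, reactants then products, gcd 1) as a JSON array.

Q: 3·0+5·2 = 10 | 2·5 = 10
B: 3·2+5·0 = 6 | 2·3 = 6
D: 3·4+5·0 = 12 | 2·6 = 12
Z: 3·2+5·0 = 6 | 2·3 = 6
gcd(3,5,2) = 1

Coefficients: [3, 5, 2]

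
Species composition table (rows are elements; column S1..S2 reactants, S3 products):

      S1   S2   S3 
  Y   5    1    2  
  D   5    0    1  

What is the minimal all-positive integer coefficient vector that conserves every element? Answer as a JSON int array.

Coefficients: [1, 5, 5]

Y: 1·5+5·1 = 10 | 5·2 = 10
D: 1·5+5·0 = 5 | 5·1 = 5
gcd(1,5,5) = 1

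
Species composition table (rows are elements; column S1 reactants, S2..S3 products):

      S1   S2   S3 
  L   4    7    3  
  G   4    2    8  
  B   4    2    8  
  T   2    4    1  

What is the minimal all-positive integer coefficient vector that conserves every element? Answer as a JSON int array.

Coefficients: [5, 2, 2]

L: 5·4 = 20 | 2·7+2·3 = 20
G: 5·4 = 20 | 2·2+2·8 = 20
B: 5·4 = 20 | 2·2+2·8 = 20
T: 5·2 = 10 | 2·4+2·1 = 10
gcd(5,2,2) = 1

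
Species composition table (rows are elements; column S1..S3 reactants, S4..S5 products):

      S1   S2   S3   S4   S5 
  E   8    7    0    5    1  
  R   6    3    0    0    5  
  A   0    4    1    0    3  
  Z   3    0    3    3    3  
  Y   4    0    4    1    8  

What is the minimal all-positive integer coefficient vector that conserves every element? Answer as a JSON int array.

E: 2·8+1·7+5·0 = 23 | 4·5+3·1 = 23
R: 2·6+1·3+5·0 = 15 | 4·0+3·5 = 15
A: 2·0+1·4+5·1 = 9 | 4·0+3·3 = 9
Z: 2·3+1·0+5·3 = 21 | 4·3+3·3 = 21
Y: 2·4+1·0+5·4 = 28 | 4·1+3·8 = 28
gcd(2,1,5,4,3) = 1

Coefficients: [2, 1, 5, 4, 3]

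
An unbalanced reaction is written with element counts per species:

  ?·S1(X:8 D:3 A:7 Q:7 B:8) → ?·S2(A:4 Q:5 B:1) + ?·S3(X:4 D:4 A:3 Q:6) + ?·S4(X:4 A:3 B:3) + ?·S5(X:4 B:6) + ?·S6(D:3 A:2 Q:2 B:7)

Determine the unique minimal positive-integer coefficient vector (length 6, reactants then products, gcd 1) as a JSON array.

Coefficients: [5, 3, 3, 4, 3, 1]

X: 5·8 = 40 | 3·0+3·4+4·4+3·4+1·0 = 40
D: 5·3 = 15 | 3·0+3·4+4·0+3·0+1·3 = 15
A: 5·7 = 35 | 3·4+3·3+4·3+3·0+1·2 = 35
Q: 5·7 = 35 | 3·5+3·6+4·0+3·0+1·2 = 35
B: 5·8 = 40 | 3·1+3·0+4·3+3·6+1·7 = 40
gcd(5,3,3,4,3,1) = 1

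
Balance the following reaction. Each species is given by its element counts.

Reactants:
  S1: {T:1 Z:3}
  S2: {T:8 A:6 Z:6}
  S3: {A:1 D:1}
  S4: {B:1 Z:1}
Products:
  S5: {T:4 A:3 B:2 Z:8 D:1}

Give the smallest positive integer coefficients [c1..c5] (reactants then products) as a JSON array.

T: 4·1+1·8+3·0+6·0 = 12 | 3·4 = 12
A: 4·0+1·6+3·1+6·0 = 9 | 3·3 = 9
B: 4·0+1·0+3·0+6·1 = 6 | 3·2 = 6
Z: 4·3+1·6+3·0+6·1 = 24 | 3·8 = 24
D: 4·0+1·0+3·1+6·0 = 3 | 3·1 = 3
gcd(4,1,3,6,3) = 1

Coefficients: [4, 1, 3, 6, 3]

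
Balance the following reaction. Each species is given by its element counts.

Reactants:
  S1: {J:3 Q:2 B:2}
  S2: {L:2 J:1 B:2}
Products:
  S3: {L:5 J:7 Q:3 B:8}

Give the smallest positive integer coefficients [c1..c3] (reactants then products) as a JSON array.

Coefficients: [3, 5, 2]

L: 3·0+5·2 = 10 | 2·5 = 10
J: 3·3+5·1 = 14 | 2·7 = 14
Q: 3·2+5·0 = 6 | 2·3 = 6
B: 3·2+5·2 = 16 | 2·8 = 16
gcd(3,5,2) = 1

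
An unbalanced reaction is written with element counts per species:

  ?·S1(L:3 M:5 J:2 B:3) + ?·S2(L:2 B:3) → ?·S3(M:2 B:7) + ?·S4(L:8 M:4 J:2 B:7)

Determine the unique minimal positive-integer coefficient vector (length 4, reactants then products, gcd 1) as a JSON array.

L: 2·3+5·2 = 16 | 1·0+2·8 = 16
M: 2·5+5·0 = 10 | 1·2+2·4 = 10
J: 2·2+5·0 = 4 | 1·0+2·2 = 4
B: 2·3+5·3 = 21 | 1·7+2·7 = 21
gcd(2,5,1,2) = 1

Coefficients: [2, 5, 1, 2]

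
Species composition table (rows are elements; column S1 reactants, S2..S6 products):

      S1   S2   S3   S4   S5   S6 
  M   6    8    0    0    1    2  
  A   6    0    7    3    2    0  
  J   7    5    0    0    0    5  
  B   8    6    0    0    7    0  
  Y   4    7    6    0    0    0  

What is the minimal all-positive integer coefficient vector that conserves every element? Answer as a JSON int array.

Coefficients: [5, 2, 1, 5, 4, 5]

M: 5·6 = 30 | 2·8+1·0+5·0+4·1+5·2 = 30
A: 5·6 = 30 | 2·0+1·7+5·3+4·2+5·0 = 30
J: 5·7 = 35 | 2·5+1·0+5·0+4·0+5·5 = 35
B: 5·8 = 40 | 2·6+1·0+5·0+4·7+5·0 = 40
Y: 5·4 = 20 | 2·7+1·6+5·0+4·0+5·0 = 20
gcd(5,2,1,5,4,5) = 1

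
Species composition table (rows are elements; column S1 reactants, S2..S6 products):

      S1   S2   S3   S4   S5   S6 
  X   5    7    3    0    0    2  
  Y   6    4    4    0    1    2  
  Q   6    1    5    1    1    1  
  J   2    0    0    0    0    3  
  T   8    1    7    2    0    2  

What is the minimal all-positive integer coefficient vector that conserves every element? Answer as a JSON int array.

Coefficients: [6, 1, 5, 2, 4, 4]

X: 6·5 = 30 | 1·7+5·3+2·0+4·0+4·2 = 30
Y: 6·6 = 36 | 1·4+5·4+2·0+4·1+4·2 = 36
Q: 6·6 = 36 | 1·1+5·5+2·1+4·1+4·1 = 36
J: 6·2 = 12 | 1·0+5·0+2·0+4·0+4·3 = 12
T: 6·8 = 48 | 1·1+5·7+2·2+4·0+4·2 = 48
gcd(6,1,5,2,4,4) = 1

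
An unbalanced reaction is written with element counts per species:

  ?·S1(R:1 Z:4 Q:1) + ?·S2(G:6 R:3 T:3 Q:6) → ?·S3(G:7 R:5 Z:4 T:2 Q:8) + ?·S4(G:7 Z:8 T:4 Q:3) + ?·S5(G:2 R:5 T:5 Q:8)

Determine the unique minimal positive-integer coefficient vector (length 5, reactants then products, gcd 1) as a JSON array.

G: 5·0+5·6 = 30 | 3·7+1·7+1·2 = 30
R: 5·1+5·3 = 20 | 3·5+1·0+1·5 = 20
Z: 5·4+5·0 = 20 | 3·4+1·8+1·0 = 20
T: 5·0+5·3 = 15 | 3·2+1·4+1·5 = 15
Q: 5·1+5·6 = 35 | 3·8+1·3+1·8 = 35
gcd(5,5,3,1,1) = 1

Coefficients: [5, 5, 3, 1, 1]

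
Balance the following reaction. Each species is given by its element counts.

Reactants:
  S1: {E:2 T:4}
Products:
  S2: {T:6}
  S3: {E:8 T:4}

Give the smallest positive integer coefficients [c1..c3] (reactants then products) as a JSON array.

E: 4·2 = 8 | 2·0+1·8 = 8
T: 4·4 = 16 | 2·6+1·4 = 16
gcd(4,2,1) = 1

Coefficients: [4, 2, 1]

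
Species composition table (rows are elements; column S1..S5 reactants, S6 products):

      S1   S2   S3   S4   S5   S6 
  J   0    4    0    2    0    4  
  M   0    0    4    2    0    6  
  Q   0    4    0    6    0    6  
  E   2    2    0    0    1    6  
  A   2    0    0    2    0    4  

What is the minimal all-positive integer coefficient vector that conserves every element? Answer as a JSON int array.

J: 6·0+3·4+5·0+2·2+6·0 = 16 | 4·4 = 16
M: 6·0+3·0+5·4+2·2+6·0 = 24 | 4·6 = 24
Q: 6·0+3·4+5·0+2·6+6·0 = 24 | 4·6 = 24
E: 6·2+3·2+5·0+2·0+6·1 = 24 | 4·6 = 24
A: 6·2+3·0+5·0+2·2+6·0 = 16 | 4·4 = 16
gcd(6,3,5,2,6,4) = 1

Coefficients: [6, 3, 5, 2, 6, 4]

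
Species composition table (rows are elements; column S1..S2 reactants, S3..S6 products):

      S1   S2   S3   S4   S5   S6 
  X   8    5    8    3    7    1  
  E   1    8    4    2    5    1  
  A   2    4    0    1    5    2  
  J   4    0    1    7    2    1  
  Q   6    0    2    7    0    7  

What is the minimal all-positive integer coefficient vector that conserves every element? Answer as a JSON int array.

Coefficients: [6, 5, 4, 1, 5, 3]

X: 6·8+5·5 = 73 | 4·8+1·3+5·7+3·1 = 73
E: 6·1+5·8 = 46 | 4·4+1·2+5·5+3·1 = 46
A: 6·2+5·4 = 32 | 4·0+1·1+5·5+3·2 = 32
J: 6·4+5·0 = 24 | 4·1+1·7+5·2+3·1 = 24
Q: 6·6+5·0 = 36 | 4·2+1·7+5·0+3·7 = 36
gcd(6,5,4,1,5,3) = 1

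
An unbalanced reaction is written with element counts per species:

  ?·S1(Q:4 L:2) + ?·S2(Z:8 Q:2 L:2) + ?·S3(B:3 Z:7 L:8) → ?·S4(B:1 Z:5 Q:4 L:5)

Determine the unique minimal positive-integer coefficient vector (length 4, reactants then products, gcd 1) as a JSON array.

Coefficients: [5, 2, 2, 6]

B: 5·0+2·0+2·3 = 6 | 6·1 = 6
Z: 5·0+2·8+2·7 = 30 | 6·5 = 30
Q: 5·4+2·2+2·0 = 24 | 6·4 = 24
L: 5·2+2·2+2·8 = 30 | 6·5 = 30
gcd(5,2,2,6) = 1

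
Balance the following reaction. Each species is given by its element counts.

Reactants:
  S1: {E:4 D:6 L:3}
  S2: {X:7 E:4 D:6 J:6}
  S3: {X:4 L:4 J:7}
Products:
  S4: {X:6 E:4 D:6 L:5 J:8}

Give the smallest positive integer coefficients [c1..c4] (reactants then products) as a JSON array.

X: 3·0+2·7+4·4 = 30 | 5·6 = 30
E: 3·4+2·4+4·0 = 20 | 5·4 = 20
D: 3·6+2·6+4·0 = 30 | 5·6 = 30
L: 3·3+2·0+4·4 = 25 | 5·5 = 25
J: 3·0+2·6+4·7 = 40 | 5·8 = 40
gcd(3,2,4,5) = 1

Coefficients: [3, 2, 4, 5]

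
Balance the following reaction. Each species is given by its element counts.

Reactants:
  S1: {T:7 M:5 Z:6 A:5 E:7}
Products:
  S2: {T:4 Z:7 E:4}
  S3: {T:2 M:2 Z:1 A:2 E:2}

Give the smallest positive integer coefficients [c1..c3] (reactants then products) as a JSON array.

T: 2·7 = 14 | 1·4+5·2 = 14
M: 2·5 = 10 | 1·0+5·2 = 10
Z: 2·6 = 12 | 1·7+5·1 = 12
A: 2·5 = 10 | 1·0+5·2 = 10
E: 2·7 = 14 | 1·4+5·2 = 14
gcd(2,1,5) = 1

Coefficients: [2, 1, 5]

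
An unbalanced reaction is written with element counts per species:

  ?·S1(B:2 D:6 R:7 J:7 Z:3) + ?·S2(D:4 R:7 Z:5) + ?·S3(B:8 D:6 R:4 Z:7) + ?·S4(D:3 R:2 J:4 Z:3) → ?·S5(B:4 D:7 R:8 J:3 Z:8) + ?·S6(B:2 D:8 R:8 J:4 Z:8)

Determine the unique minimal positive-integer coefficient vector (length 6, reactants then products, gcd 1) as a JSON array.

Coefficients: [1, 5, 3, 5, 5, 3]

B: 1·2+5·0+3·8+5·0 = 26 | 5·4+3·2 = 26
D: 1·6+5·4+3·6+5·3 = 59 | 5·7+3·8 = 59
R: 1·7+5·7+3·4+5·2 = 64 | 5·8+3·8 = 64
J: 1·7+5·0+3·0+5·4 = 27 | 5·3+3·4 = 27
Z: 1·3+5·5+3·7+5·3 = 64 | 5·8+3·8 = 64
gcd(1,5,3,5,5,3) = 1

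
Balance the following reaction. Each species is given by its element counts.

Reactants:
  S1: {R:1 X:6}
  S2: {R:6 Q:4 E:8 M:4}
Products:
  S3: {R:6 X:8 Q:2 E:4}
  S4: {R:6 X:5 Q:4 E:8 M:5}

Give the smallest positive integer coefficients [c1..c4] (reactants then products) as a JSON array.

R: 6·1+5·6 = 36 | 2·6+4·6 = 36
X: 6·6+5·0 = 36 | 2·8+4·5 = 36
Q: 6·0+5·4 = 20 | 2·2+4·4 = 20
E: 6·0+5·8 = 40 | 2·4+4·8 = 40
M: 6·0+5·4 = 20 | 2·0+4·5 = 20
gcd(6,5,2,4) = 1

Coefficients: [6, 5, 2, 4]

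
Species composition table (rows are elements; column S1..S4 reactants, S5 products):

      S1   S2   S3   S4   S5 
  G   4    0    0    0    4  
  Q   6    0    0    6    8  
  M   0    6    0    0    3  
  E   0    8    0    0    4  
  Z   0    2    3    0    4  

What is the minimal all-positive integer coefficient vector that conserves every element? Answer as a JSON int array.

Coefficients: [6, 3, 6, 2, 6]

G: 6·4+3·0+6·0+2·0 = 24 | 6·4 = 24
Q: 6·6+3·0+6·0+2·6 = 48 | 6·8 = 48
M: 6·0+3·6+6·0+2·0 = 18 | 6·3 = 18
E: 6·0+3·8+6·0+2·0 = 24 | 6·4 = 24
Z: 6·0+3·2+6·3+2·0 = 24 | 6·4 = 24
gcd(6,3,6,2,6) = 1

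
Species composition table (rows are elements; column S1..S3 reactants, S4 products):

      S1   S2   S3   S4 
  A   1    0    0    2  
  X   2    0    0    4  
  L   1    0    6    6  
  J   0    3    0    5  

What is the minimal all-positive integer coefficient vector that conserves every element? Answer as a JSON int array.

Coefficients: [6, 5, 2, 3]

A: 6·1+5·0+2·0 = 6 | 3·2 = 6
X: 6·2+5·0+2·0 = 12 | 3·4 = 12
L: 6·1+5·0+2·6 = 18 | 3·6 = 18
J: 6·0+5·3+2·0 = 15 | 3·5 = 15
gcd(6,5,2,3) = 1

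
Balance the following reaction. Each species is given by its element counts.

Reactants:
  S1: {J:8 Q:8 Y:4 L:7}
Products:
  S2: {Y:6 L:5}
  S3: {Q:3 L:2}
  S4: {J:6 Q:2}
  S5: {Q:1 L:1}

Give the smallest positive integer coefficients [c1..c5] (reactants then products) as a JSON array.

Coefficients: [3, 2, 5, 4, 1]

J: 3·8 = 24 | 2·0+5·0+4·6+1·0 = 24
Q: 3·8 = 24 | 2·0+5·3+4·2+1·1 = 24
Y: 3·4 = 12 | 2·6+5·0+4·0+1·0 = 12
L: 3·7 = 21 | 2·5+5·2+4·0+1·1 = 21
gcd(3,2,5,4,1) = 1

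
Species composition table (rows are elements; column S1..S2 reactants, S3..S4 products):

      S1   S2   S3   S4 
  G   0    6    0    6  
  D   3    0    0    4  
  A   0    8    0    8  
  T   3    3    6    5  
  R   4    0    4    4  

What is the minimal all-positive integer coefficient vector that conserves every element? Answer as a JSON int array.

Coefficients: [4, 3, 1, 3]

G: 4·0+3·6 = 18 | 1·0+3·6 = 18
D: 4·3+3·0 = 12 | 1·0+3·4 = 12
A: 4·0+3·8 = 24 | 1·0+3·8 = 24
T: 4·3+3·3 = 21 | 1·6+3·5 = 21
R: 4·4+3·0 = 16 | 1·4+3·4 = 16
gcd(4,3,1,3) = 1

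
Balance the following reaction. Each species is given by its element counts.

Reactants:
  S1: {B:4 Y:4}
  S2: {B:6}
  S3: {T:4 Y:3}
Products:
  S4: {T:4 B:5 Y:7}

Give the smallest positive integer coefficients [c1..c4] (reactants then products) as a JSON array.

Coefficients: [6, 1, 6, 6]

T: 6·0+1·0+6·4 = 24 | 6·4 = 24
B: 6·4+1·6+6·0 = 30 | 6·5 = 30
Y: 6·4+1·0+6·3 = 42 | 6·7 = 42
gcd(6,1,6,6) = 1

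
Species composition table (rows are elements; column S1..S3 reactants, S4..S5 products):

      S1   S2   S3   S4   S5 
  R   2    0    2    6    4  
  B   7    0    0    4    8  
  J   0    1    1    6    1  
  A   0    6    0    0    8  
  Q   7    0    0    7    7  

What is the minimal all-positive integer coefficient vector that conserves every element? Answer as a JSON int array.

Coefficients: [4, 4, 5, 1, 3]

R: 4·2+4·0+5·2 = 18 | 1·6+3·4 = 18
B: 4·7+4·0+5·0 = 28 | 1·4+3·8 = 28
J: 4·0+4·1+5·1 = 9 | 1·6+3·1 = 9
A: 4·0+4·6+5·0 = 24 | 1·0+3·8 = 24
Q: 4·7+4·0+5·0 = 28 | 1·7+3·7 = 28
gcd(4,4,5,1,3) = 1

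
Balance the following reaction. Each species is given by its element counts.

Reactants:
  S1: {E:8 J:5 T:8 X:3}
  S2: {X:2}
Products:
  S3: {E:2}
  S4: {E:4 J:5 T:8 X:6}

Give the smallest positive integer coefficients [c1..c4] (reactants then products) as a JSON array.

E: 2·8+3·0 = 16 | 4·2+2·4 = 16
J: 2·5+3·0 = 10 | 4·0+2·5 = 10
T: 2·8+3·0 = 16 | 4·0+2·8 = 16
X: 2·3+3·2 = 12 | 4·0+2·6 = 12
gcd(2,3,4,2) = 1

Coefficients: [2, 3, 4, 2]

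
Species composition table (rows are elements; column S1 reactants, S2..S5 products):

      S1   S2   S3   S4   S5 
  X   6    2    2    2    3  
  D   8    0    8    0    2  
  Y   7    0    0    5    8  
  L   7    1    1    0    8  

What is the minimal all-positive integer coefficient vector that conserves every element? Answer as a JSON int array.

Coefficients: [6, 5, 5, 2, 4]

X: 6·6 = 36 | 5·2+5·2+2·2+4·3 = 36
D: 6·8 = 48 | 5·0+5·8+2·0+4·2 = 48
Y: 6·7 = 42 | 5·0+5·0+2·5+4·8 = 42
L: 6·7 = 42 | 5·1+5·1+2·0+4·8 = 42
gcd(6,5,5,2,4) = 1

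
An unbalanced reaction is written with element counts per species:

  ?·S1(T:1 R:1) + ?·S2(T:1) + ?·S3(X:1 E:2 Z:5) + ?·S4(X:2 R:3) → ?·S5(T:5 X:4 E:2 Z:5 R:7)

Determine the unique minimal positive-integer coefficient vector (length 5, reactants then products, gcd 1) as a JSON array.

T: 5·1+5·1+2·0+3·0 = 10 | 2·5 = 10
X: 5·0+5·0+2·1+3·2 = 8 | 2·4 = 8
E: 5·0+5·0+2·2+3·0 = 4 | 2·2 = 4
Z: 5·0+5·0+2·5+3·0 = 10 | 2·5 = 10
R: 5·1+5·0+2·0+3·3 = 14 | 2·7 = 14
gcd(5,5,2,3,2) = 1

Coefficients: [5, 5, 2, 3, 2]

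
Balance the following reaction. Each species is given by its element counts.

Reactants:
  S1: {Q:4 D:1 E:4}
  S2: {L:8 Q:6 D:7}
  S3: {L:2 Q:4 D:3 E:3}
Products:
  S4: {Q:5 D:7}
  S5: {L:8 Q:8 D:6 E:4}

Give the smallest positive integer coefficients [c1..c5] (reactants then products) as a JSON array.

Coefficients: [3, 5, 4, 2, 6]

L: 3·0+5·8+4·2 = 48 | 2·0+6·8 = 48
Q: 3·4+5·6+4·4 = 58 | 2·5+6·8 = 58
D: 3·1+5·7+4·3 = 50 | 2·7+6·6 = 50
E: 3·4+5·0+4·3 = 24 | 2·0+6·4 = 24
gcd(3,5,4,2,6) = 1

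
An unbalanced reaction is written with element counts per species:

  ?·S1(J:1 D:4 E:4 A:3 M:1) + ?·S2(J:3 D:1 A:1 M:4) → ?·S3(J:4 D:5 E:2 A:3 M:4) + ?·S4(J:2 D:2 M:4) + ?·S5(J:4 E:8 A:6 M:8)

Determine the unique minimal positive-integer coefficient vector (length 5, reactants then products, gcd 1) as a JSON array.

Coefficients: [4, 6, 4, 1, 1]

J: 4·1+6·3 = 22 | 4·4+1·2+1·4 = 22
D: 4·4+6·1 = 22 | 4·5+1·2+1·0 = 22
E: 4·4+6·0 = 16 | 4·2+1·0+1·8 = 16
A: 4·3+6·1 = 18 | 4·3+1·0+1·6 = 18
M: 4·1+6·4 = 28 | 4·4+1·4+1·8 = 28
gcd(4,6,4,1,1) = 1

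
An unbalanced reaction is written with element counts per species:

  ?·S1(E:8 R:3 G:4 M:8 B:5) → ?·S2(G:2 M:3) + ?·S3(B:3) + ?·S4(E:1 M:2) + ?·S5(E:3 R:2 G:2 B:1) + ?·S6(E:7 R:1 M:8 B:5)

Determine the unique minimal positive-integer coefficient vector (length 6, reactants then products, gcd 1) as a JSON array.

Coefficients: [3, 2, 2, 5, 4, 1]

E: 3·8 = 24 | 2·0+2·0+5·1+4·3+1·7 = 24
R: 3·3 = 9 | 2·0+2·0+5·0+4·2+1·1 = 9
G: 3·4 = 12 | 2·2+2·0+5·0+4·2+1·0 = 12
M: 3·8 = 24 | 2·3+2·0+5·2+4·0+1·8 = 24
B: 3·5 = 15 | 2·0+2·3+5·0+4·1+1·5 = 15
gcd(3,2,2,5,4,1) = 1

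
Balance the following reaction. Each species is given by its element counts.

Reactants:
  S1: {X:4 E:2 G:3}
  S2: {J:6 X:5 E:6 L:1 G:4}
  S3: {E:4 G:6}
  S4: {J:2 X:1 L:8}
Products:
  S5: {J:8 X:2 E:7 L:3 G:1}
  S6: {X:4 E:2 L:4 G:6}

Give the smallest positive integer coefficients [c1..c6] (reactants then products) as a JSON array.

Coefficients: [2, 4, 3, 4, 4, 6]

J: 2·0+4·6+3·0+4·2 = 32 | 4·8+6·0 = 32
X: 2·4+4·5+3·0+4·1 = 32 | 4·2+6·4 = 32
E: 2·2+4·6+3·4+4·0 = 40 | 4·7+6·2 = 40
L: 2·0+4·1+3·0+4·8 = 36 | 4·3+6·4 = 36
G: 2·3+4·4+3·6+4·0 = 40 | 4·1+6·6 = 40
gcd(2,4,3,4,4,6) = 1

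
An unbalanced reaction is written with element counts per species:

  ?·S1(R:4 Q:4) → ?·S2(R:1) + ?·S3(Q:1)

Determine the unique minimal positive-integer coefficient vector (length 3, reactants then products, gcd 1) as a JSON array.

Coefficients: [1, 4, 4]

R: 1·4 = 4 | 4·1+4·0 = 4
Q: 1·4 = 4 | 4·0+4·1 = 4
gcd(1,4,4) = 1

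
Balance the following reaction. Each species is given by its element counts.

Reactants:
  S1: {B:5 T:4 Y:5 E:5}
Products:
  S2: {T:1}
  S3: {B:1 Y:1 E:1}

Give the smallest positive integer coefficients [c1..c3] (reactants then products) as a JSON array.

B: 1·5 = 5 | 4·0+5·1 = 5
T: 1·4 = 4 | 4·1+5·0 = 4
Y: 1·5 = 5 | 4·0+5·1 = 5
E: 1·5 = 5 | 4·0+5·1 = 5
gcd(1,4,5) = 1

Coefficients: [1, 4, 5]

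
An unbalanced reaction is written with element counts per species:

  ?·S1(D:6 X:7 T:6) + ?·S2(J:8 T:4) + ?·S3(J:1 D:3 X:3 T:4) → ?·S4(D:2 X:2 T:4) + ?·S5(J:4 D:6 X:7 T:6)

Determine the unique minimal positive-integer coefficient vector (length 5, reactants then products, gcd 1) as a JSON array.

J: 5·0+2·8+4·1 = 20 | 6·0+5·4 = 20
D: 5·6+2·0+4·3 = 42 | 6·2+5·6 = 42
X: 5·7+2·0+4·3 = 47 | 6·2+5·7 = 47
T: 5·6+2·4+4·4 = 54 | 6·4+5·6 = 54
gcd(5,2,4,6,5) = 1

Coefficients: [5, 2, 4, 6, 5]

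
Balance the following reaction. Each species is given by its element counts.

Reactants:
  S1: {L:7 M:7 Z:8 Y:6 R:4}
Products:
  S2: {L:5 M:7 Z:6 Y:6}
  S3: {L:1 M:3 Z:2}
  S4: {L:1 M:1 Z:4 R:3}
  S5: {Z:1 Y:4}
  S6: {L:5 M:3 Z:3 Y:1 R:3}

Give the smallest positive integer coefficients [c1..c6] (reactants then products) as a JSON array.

L: 6·7 = 42 | 1·5+5·1+2·1+6·0+6·5 = 42
M: 6·7 = 42 | 1·7+5·3+2·1+6·0+6·3 = 42
Z: 6·8 = 48 | 1·6+5·2+2·4+6·1+6·3 = 48
Y: 6·6 = 36 | 1·6+5·0+2·0+6·4+6·1 = 36
R: 6·4 = 24 | 1·0+5·0+2·3+6·0+6·3 = 24
gcd(6,1,5,2,6,6) = 1

Coefficients: [6, 1, 5, 2, 6, 6]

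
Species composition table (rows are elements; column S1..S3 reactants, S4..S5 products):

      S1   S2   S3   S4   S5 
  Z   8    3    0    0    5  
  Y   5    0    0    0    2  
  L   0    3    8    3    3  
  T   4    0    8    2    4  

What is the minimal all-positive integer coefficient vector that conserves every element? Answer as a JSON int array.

Z: 2·8+3·3+3·0 = 25 | 6·0+5·5 = 25
Y: 2·5+3·0+3·0 = 10 | 6·0+5·2 = 10
L: 2·0+3·3+3·8 = 33 | 6·3+5·3 = 33
T: 2·4+3·0+3·8 = 32 | 6·2+5·4 = 32
gcd(2,3,3,6,5) = 1

Coefficients: [2, 3, 3, 6, 5]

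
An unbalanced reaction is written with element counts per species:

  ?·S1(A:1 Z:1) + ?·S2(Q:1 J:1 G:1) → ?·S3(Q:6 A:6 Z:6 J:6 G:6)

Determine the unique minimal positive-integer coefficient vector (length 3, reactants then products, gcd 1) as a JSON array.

Q: 6·0+6·1 = 6 | 1·6 = 6
A: 6·1+6·0 = 6 | 1·6 = 6
Z: 6·1+6·0 = 6 | 1·6 = 6
J: 6·0+6·1 = 6 | 1·6 = 6
G: 6·0+6·1 = 6 | 1·6 = 6
gcd(6,6,1) = 1

Coefficients: [6, 6, 1]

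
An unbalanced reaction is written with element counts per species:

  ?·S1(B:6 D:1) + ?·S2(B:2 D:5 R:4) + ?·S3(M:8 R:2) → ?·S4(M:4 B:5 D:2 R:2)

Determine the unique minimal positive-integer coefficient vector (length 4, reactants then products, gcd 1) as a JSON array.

Coefficients: [3, 1, 2, 4]

M: 3·0+1·0+2·8 = 16 | 4·4 = 16
B: 3·6+1·2+2·0 = 20 | 4·5 = 20
D: 3·1+1·5+2·0 = 8 | 4·2 = 8
R: 3·0+1·4+2·2 = 8 | 4·2 = 8
gcd(3,1,2,4) = 1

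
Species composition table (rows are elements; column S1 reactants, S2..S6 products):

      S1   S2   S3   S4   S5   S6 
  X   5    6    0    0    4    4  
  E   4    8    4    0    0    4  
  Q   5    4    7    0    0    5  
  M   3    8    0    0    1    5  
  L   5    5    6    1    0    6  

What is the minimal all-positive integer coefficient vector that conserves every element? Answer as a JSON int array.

Coefficients: [6, 1, 3, 1, 5, 1]

X: 6·5 = 30 | 1·6+3·0+1·0+5·4+1·4 = 30
E: 6·4 = 24 | 1·8+3·4+1·0+5·0+1·4 = 24
Q: 6·5 = 30 | 1·4+3·7+1·0+5·0+1·5 = 30
M: 6·3 = 18 | 1·8+3·0+1·0+5·1+1·5 = 18
L: 6·5 = 30 | 1·5+3·6+1·1+5·0+1·6 = 30
gcd(6,1,3,1,5,1) = 1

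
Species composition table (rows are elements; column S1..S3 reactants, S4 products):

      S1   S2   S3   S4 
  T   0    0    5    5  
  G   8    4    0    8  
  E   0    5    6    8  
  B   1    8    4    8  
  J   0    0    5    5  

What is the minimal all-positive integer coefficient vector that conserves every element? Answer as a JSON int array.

Coefficients: [4, 2, 5, 5]

T: 4·0+2·0+5·5 = 25 | 5·5 = 25
G: 4·8+2·4+5·0 = 40 | 5·8 = 40
E: 4·0+2·5+5·6 = 40 | 5·8 = 40
B: 4·1+2·8+5·4 = 40 | 5·8 = 40
J: 4·0+2·0+5·5 = 25 | 5·5 = 25
gcd(4,2,5,5) = 1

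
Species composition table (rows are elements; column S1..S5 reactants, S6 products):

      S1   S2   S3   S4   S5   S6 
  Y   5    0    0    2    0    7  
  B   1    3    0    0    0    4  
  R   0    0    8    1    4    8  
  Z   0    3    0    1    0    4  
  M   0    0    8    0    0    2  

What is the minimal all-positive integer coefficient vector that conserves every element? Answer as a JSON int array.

Coefficients: [4, 4, 1, 4, 5, 4]

Y: 4·5+4·0+1·0+4·2+5·0 = 28 | 4·7 = 28
B: 4·1+4·3+1·0+4·0+5·0 = 16 | 4·4 = 16
R: 4·0+4·0+1·8+4·1+5·4 = 32 | 4·8 = 32
Z: 4·0+4·3+1·0+4·1+5·0 = 16 | 4·4 = 16
M: 4·0+4·0+1·8+4·0+5·0 = 8 | 4·2 = 8
gcd(4,4,1,4,5,4) = 1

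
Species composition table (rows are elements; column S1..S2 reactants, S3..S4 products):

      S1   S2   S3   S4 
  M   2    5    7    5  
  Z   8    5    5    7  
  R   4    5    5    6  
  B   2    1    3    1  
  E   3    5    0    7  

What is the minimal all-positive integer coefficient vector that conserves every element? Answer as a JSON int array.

Coefficients: [1, 5, 1, 4]

M: 1·2+5·5 = 27 | 1·7+4·5 = 27
Z: 1·8+5·5 = 33 | 1·5+4·7 = 33
R: 1·4+5·5 = 29 | 1·5+4·6 = 29
B: 1·2+5·1 = 7 | 1·3+4·1 = 7
E: 1·3+5·5 = 28 | 1·0+4·7 = 28
gcd(1,5,1,4) = 1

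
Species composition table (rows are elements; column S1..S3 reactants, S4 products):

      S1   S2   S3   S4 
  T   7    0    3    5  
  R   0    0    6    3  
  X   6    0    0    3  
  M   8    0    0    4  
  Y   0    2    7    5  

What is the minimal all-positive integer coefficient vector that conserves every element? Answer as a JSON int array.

Coefficients: [2, 3, 2, 4]

T: 2·7+3·0+2·3 = 20 | 4·5 = 20
R: 2·0+3·0+2·6 = 12 | 4·3 = 12
X: 2·6+3·0+2·0 = 12 | 4·3 = 12
M: 2·8+3·0+2·0 = 16 | 4·4 = 16
Y: 2·0+3·2+2·7 = 20 | 4·5 = 20
gcd(2,3,2,4) = 1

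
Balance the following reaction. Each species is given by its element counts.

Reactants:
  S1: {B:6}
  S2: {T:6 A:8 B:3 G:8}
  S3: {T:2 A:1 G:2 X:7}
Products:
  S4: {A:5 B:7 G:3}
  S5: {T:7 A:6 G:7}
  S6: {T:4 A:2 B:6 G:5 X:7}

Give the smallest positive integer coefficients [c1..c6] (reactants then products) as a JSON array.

T: 2·0+5·6+1·2 = 32 | 3·0+4·7+1·4 = 32
A: 2·0+5·8+1·1 = 41 | 3·5+4·6+1·2 = 41
B: 2·6+5·3+1·0 = 27 | 3·7+4·0+1·6 = 27
G: 2·0+5·8+1·2 = 42 | 3·3+4·7+1·5 = 42
X: 2·0+5·0+1·7 = 7 | 3·0+4·0+1·7 = 7
gcd(2,5,1,3,4,1) = 1

Coefficients: [2, 5, 1, 3, 4, 1]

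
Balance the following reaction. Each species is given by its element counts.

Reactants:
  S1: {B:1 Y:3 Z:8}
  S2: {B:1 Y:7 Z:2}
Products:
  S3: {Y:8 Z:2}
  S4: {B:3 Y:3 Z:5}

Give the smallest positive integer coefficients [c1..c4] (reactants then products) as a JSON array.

B: 1·1+5·1 = 6 | 4·0+2·3 = 6
Y: 1·3+5·7 = 38 | 4·8+2·3 = 38
Z: 1·8+5·2 = 18 | 4·2+2·5 = 18
gcd(1,5,4,2) = 1

Coefficients: [1, 5, 4, 2]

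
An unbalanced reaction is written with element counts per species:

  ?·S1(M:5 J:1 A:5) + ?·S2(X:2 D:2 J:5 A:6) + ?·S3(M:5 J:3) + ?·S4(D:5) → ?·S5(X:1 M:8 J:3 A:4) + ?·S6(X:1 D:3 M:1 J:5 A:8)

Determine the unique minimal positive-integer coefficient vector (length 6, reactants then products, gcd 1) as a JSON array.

Coefficients: [6, 5, 3, 1, 5, 5]

X: 6·0+5·2+3·0+1·0 = 10 | 5·1+5·1 = 10
D: 6·0+5·2+3·0+1·5 = 15 | 5·0+5·3 = 15
M: 6·5+5·0+3·5+1·0 = 45 | 5·8+5·1 = 45
J: 6·1+5·5+3·3+1·0 = 40 | 5·3+5·5 = 40
A: 6·5+5·6+3·0+1·0 = 60 | 5·4+5·8 = 60
gcd(6,5,3,1,5,5) = 1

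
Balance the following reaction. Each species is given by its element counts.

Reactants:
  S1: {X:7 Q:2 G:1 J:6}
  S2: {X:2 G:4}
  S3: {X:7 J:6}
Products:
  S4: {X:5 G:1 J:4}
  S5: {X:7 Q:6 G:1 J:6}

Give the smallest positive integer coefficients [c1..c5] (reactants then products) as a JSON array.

X: 3·7+1·2+2·7 = 37 | 6·5+1·7 = 37
Q: 3·2+1·0+2·0 = 6 | 6·0+1·6 = 6
G: 3·1+1·4+2·0 = 7 | 6·1+1·1 = 7
J: 3·6+1·0+2·6 = 30 | 6·4+1·6 = 30
gcd(3,1,2,6,1) = 1

Coefficients: [3, 1, 2, 6, 1]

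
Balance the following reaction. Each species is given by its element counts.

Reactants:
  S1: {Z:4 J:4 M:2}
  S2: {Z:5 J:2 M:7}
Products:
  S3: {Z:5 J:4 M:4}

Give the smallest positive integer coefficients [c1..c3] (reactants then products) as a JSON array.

Z: 5·4+2·5 = 30 | 6·5 = 30
J: 5·4+2·2 = 24 | 6·4 = 24
M: 5·2+2·7 = 24 | 6·4 = 24
gcd(5,2,6) = 1

Coefficients: [5, 2, 6]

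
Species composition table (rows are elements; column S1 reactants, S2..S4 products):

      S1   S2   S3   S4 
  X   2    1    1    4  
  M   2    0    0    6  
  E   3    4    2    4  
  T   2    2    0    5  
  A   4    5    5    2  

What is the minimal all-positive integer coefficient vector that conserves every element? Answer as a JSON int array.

Coefficients: [6, 1, 3, 2]

X: 6·2 = 12 | 1·1+3·1+2·4 = 12
M: 6·2 = 12 | 1·0+3·0+2·6 = 12
E: 6·3 = 18 | 1·4+3·2+2·4 = 18
T: 6·2 = 12 | 1·2+3·0+2·5 = 12
A: 6·4 = 24 | 1·5+3·5+2·2 = 24
gcd(6,1,3,2) = 1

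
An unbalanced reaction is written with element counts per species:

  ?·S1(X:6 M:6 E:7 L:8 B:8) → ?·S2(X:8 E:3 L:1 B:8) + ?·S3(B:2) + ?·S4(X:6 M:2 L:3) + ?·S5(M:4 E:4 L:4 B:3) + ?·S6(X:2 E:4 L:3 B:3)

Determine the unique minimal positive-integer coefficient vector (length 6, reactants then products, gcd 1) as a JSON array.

Coefficients: [5, 1, 4, 3, 6, 2]

X: 5·6 = 30 | 1·8+4·0+3·6+6·0+2·2 = 30
M: 5·6 = 30 | 1·0+4·0+3·2+6·4+2·0 = 30
E: 5·7 = 35 | 1·3+4·0+3·0+6·4+2·4 = 35
L: 5·8 = 40 | 1·1+4·0+3·3+6·4+2·3 = 40
B: 5·8 = 40 | 1·8+4·2+3·0+6·3+2·3 = 40
gcd(5,1,4,3,6,2) = 1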